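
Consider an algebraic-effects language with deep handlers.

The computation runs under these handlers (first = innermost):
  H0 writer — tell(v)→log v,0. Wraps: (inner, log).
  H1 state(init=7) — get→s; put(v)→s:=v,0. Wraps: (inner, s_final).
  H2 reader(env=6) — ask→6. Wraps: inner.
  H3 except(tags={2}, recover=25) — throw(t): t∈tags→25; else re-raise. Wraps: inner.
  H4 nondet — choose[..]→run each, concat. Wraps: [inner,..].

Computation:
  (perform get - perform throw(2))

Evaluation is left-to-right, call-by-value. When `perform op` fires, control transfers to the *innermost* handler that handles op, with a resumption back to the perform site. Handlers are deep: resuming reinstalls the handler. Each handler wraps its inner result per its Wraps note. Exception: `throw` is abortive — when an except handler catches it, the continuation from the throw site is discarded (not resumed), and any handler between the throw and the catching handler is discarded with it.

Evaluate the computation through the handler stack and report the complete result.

Answer: [25]

Evaluation trace:
get @ H1 ⇒ 7
throw(2) @ H3 caught ⇒ 25
H4 returns [25]
= [25]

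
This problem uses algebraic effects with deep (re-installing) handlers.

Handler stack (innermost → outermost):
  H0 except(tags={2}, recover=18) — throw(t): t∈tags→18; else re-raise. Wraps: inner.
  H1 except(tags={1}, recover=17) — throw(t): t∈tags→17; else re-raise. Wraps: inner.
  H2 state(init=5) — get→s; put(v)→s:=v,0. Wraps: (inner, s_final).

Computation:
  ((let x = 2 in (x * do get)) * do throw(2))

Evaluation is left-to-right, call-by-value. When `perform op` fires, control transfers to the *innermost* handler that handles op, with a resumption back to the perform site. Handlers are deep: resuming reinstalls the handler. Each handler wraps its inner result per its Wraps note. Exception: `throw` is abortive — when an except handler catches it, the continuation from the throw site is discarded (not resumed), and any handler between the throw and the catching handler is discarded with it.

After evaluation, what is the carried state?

Answer: 5

Evaluation trace:
get @ H2 ⇒ 5
throw(2) @ H0 caught ⇒ 18
H1 returns 18
H2 returns (18, 5)
= (18, 5)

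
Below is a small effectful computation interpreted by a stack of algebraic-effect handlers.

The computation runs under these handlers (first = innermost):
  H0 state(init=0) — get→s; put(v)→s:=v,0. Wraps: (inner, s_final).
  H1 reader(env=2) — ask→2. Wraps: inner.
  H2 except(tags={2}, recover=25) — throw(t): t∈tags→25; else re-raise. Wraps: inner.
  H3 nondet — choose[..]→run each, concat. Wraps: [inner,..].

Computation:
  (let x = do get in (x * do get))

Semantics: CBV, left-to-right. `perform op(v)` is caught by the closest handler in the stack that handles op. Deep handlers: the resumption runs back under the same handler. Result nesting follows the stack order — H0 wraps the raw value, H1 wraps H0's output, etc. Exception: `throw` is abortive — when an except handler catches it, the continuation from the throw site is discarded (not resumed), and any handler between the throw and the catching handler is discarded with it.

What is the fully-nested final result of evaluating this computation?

Answer: [(0, 0)]

Working:
get @ H0 ⇒ 0
get @ H0 ⇒ 0
H0 returns (0, 0)
H1 returns (0, 0)
H2 returns (0, 0)
H3 returns [(0, 0)]
= [(0, 0)]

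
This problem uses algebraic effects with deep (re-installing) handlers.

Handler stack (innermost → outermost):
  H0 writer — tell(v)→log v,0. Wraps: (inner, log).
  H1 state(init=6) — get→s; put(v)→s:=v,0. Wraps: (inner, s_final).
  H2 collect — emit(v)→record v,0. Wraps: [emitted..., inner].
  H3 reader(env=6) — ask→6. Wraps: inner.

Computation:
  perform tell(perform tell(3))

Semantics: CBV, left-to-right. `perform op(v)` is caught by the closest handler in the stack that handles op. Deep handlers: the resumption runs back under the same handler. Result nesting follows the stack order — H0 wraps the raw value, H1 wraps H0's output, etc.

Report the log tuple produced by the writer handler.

Answer: (3, 0)

Step-by-step:
tell(3) @ H0 ⇒ log+=3
tell(0) @ H0 ⇒ log+=0
H0 returns (0, (3, 0))
H1 returns ((0, (3, 0)), 6)
H2 returns [((0, (3, 0)), 6)]
H3 returns [((0, (3, 0)), 6)]
= [((0, (3, 0)), 6)]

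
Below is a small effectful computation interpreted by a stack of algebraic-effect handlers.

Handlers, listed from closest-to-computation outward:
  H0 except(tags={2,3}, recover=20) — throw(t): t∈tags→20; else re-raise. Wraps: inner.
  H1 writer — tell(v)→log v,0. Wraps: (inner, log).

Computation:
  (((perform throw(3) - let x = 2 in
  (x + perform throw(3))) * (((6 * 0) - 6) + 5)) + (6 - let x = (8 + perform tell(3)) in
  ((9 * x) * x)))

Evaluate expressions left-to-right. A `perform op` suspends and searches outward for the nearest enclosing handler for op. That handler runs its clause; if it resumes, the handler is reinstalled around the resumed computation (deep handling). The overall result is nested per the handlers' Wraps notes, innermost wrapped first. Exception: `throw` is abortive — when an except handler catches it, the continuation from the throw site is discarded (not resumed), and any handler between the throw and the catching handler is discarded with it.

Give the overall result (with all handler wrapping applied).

Evaluation trace:
throw(3) @ H0 caught ⇒ 20
H1 returns (20, ())
= (20, ())

Answer: (20, ())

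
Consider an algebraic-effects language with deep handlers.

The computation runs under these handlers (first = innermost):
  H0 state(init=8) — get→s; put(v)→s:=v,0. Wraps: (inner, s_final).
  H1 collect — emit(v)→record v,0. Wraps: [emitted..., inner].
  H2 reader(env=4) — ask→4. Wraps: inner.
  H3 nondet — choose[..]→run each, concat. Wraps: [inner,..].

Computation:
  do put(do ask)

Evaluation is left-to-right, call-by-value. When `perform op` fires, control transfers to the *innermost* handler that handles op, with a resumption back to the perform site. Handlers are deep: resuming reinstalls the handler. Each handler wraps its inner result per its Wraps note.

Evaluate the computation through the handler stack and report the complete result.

Step-by-step:
ask @ H2 ⇒ 4
put(4) @ H0 ⇒ s:=4
H0 returns (0, 4)
H1 returns [(0, 4)]
H2 returns [(0, 4)]
H3 returns [[(0, 4)]]
= [[(0, 4)]]

Answer: [[(0, 4)]]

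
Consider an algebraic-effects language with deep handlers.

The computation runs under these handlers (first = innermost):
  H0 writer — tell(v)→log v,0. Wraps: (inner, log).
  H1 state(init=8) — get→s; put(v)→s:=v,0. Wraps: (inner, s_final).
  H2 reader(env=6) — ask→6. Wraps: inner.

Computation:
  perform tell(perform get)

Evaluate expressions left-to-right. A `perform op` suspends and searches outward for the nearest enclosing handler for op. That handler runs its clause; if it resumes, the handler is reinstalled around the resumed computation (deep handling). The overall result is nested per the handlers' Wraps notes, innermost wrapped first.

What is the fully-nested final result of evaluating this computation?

Evaluation trace:
get @ H1 ⇒ 8
tell(8) @ H0 ⇒ log+=8
H0 returns (0, (8))
H1 returns ((0, (8)), 8)
H2 returns ((0, (8)), 8)
= ((0, (8)), 8)

Answer: ((0, (8)), 8)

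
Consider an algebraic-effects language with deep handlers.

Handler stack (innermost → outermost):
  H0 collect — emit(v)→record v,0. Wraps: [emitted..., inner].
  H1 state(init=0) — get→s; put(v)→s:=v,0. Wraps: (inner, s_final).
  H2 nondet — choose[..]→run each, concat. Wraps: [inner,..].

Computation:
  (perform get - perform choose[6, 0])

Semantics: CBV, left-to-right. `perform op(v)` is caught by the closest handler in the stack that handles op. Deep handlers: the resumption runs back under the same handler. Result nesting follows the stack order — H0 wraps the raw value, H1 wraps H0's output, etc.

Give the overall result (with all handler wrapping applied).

Step-by-step:
get @ H1 ⇒ 0
choose[6, 0] @ H2
  branch[0] choose=6:
    H0 returns [-6]
    H1 returns ([-6], 0)
    H2 returns [([-6], 0)]
  branch[1] choose=0:
    H0 returns [0]
    H1 returns ([0], 0)
    H2 returns [([0], 0)]
= [([-6], 0), ([0], 0)]

Answer: [([-6], 0), ([0], 0)]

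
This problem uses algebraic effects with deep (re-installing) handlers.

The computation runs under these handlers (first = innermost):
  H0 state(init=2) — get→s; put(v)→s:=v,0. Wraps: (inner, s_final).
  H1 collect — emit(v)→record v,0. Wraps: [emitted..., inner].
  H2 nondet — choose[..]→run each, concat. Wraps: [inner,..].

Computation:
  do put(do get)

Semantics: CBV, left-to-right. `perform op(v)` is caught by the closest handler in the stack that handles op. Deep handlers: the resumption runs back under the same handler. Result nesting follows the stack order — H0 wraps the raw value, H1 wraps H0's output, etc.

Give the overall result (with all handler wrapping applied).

Answer: [[(0, 2)]]

Working:
get @ H0 ⇒ 2
put(2) @ H0 ⇒ s:=2
H0 returns (0, 2)
H1 returns [(0, 2)]
H2 returns [[(0, 2)]]
= [[(0, 2)]]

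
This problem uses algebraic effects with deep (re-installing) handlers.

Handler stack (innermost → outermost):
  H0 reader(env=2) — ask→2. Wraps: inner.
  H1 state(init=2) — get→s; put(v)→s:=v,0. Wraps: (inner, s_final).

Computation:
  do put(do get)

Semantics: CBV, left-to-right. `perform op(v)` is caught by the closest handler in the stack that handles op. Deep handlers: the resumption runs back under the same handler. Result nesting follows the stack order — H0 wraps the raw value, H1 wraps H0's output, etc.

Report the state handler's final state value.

Evaluation trace:
get @ H1 ⇒ 2
put(2) @ H1 ⇒ s:=2
H0 returns 0
H1 returns (0, 2)
= (0, 2)

Answer: 2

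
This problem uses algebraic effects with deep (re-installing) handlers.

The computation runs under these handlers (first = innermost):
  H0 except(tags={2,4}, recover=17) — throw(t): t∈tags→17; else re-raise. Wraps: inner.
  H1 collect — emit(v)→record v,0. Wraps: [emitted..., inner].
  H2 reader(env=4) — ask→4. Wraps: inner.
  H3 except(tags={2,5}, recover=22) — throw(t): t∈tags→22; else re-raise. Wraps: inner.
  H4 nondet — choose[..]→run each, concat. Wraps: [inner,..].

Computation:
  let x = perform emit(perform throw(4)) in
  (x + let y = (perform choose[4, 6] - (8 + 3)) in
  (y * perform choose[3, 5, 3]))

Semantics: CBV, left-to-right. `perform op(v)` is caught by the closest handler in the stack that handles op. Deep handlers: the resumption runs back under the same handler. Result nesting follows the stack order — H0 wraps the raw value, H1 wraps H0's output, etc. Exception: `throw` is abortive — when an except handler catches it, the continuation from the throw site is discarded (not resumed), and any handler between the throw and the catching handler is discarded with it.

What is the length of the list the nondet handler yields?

Step-by-step:
throw(4) @ H0 caught ⇒ 17
H1 returns [17]
H2 returns [17]
H3 returns [17]
H4 returns [[17]]
= [[17]]

Answer: 1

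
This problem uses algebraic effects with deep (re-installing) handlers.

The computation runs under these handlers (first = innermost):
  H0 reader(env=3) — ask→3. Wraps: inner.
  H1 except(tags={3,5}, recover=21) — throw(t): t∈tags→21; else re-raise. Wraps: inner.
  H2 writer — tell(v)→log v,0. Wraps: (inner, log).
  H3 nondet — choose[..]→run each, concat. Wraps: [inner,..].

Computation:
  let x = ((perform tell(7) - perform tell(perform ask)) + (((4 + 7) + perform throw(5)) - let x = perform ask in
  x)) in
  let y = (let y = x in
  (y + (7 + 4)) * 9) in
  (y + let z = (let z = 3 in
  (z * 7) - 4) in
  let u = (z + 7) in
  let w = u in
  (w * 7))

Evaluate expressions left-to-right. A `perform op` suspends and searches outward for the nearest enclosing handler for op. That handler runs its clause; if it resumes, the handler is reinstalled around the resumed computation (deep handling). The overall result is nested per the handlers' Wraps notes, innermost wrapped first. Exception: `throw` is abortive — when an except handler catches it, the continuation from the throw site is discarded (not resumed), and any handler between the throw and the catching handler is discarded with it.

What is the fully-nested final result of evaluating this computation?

Evaluation trace:
tell(7) @ H2 ⇒ log+=7
ask @ H0 ⇒ 3
tell(3) @ H2 ⇒ log+=3
throw(5) @ H1 caught ⇒ 21
H2 returns (21, (7, 3))
H3 returns [(21, (7, 3))]
= [(21, (7, 3))]

Answer: [(21, (7, 3))]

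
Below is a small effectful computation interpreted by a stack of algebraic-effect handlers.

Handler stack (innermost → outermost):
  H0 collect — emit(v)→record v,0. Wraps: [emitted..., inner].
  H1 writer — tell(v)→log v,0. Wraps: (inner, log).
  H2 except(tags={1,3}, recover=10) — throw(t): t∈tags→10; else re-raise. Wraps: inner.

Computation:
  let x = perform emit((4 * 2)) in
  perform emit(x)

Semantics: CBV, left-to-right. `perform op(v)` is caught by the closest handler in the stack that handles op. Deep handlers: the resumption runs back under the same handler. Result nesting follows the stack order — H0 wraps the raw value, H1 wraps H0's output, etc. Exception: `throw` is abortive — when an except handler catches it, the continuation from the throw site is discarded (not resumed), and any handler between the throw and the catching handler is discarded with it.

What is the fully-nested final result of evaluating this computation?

Evaluation trace:
emit(8) @ H0 ⇒ out+=8
emit(0) @ H0 ⇒ out+=0
H0 returns [8, 0, 0]
H1 returns ([8, 0, 0], ())
H2 returns ([8, 0, 0], ())
= ([8, 0, 0], ())

Answer: ([8, 0, 0], ())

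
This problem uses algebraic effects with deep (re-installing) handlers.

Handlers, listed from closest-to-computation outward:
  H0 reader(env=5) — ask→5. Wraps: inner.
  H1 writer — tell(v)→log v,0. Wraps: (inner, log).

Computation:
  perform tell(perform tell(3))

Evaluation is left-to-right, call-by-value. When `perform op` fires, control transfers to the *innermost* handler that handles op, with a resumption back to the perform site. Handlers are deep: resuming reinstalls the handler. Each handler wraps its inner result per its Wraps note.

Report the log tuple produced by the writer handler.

Answer: (3, 0)

Working:
tell(3) @ H1 ⇒ log+=3
tell(0) @ H1 ⇒ log+=0
H0 returns 0
H1 returns (0, (3, 0))
= (0, (3, 0))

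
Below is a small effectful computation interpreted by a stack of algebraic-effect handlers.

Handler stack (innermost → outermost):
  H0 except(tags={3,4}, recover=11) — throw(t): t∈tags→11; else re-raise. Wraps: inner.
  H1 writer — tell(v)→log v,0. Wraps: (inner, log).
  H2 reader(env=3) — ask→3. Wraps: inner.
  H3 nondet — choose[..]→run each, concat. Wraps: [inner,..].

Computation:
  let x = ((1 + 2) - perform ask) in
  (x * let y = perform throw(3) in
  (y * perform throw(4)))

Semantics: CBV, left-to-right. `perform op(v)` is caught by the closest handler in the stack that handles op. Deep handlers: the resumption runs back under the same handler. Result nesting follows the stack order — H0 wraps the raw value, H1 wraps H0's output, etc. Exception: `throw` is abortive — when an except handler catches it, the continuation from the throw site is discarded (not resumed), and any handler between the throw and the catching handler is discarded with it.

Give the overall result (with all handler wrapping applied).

Working:
ask @ H2 ⇒ 3
throw(3) @ H0 caught ⇒ 11
H1 returns (11, ())
H2 returns (11, ())
H3 returns [(11, ())]
= [(11, ())]

Answer: [(11, ())]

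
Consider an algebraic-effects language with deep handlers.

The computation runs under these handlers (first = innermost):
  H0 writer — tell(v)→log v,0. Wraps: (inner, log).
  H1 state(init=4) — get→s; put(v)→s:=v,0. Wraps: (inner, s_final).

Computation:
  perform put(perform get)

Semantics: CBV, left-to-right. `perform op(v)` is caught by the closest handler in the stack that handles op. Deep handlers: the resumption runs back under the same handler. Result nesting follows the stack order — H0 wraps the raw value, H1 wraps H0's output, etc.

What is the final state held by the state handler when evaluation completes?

Evaluation trace:
get @ H1 ⇒ 4
put(4) @ H1 ⇒ s:=4
H0 returns (0, ())
H1 returns ((0, ()), 4)
= ((0, ()), 4)

Answer: 4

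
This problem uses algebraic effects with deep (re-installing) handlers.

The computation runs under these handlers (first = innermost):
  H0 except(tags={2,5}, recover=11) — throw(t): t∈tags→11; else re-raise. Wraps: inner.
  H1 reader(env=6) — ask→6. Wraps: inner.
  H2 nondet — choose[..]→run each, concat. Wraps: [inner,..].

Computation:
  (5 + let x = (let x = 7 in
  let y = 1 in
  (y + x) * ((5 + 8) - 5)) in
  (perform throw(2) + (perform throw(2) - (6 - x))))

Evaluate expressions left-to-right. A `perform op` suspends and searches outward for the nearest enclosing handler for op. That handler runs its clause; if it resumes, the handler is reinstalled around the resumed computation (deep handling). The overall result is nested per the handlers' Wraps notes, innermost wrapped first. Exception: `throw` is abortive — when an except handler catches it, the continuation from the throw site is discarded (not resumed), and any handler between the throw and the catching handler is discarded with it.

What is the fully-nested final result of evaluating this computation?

Answer: [11]

Step-by-step:
throw(2) @ H0 caught ⇒ 11
H1 returns 11
H2 returns [11]
= [11]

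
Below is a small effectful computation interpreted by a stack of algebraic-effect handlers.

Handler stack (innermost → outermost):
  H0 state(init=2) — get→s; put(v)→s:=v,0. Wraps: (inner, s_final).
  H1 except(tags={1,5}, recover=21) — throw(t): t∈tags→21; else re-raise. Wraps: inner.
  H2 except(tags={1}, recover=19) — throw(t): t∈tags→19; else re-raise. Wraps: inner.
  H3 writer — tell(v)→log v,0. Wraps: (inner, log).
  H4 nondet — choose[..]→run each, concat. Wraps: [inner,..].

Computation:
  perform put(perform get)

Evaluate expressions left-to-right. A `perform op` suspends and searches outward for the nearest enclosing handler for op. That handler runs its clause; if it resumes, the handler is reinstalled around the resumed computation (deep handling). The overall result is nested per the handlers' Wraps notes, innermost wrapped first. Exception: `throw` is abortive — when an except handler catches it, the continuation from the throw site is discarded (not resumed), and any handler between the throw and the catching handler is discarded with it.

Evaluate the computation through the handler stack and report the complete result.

Working:
get @ H0 ⇒ 2
put(2) @ H0 ⇒ s:=2
H0 returns (0, 2)
H1 returns (0, 2)
H2 returns (0, 2)
H3 returns ((0, 2), ())
H4 returns [((0, 2), ())]
= [((0, 2), ())]

Answer: [((0, 2), ())]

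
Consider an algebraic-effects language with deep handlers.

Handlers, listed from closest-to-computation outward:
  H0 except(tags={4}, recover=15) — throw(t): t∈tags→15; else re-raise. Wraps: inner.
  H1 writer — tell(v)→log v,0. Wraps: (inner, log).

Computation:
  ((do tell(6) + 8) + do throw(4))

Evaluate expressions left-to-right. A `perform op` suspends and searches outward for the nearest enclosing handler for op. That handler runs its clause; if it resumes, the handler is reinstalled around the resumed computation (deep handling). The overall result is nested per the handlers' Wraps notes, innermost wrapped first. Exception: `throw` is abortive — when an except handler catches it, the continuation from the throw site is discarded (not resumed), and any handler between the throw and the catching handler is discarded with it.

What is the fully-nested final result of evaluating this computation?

Step-by-step:
tell(6) @ H1 ⇒ log+=6
throw(4) @ H0 caught ⇒ 15
H1 returns (15, (6))
= (15, (6))

Answer: (15, (6))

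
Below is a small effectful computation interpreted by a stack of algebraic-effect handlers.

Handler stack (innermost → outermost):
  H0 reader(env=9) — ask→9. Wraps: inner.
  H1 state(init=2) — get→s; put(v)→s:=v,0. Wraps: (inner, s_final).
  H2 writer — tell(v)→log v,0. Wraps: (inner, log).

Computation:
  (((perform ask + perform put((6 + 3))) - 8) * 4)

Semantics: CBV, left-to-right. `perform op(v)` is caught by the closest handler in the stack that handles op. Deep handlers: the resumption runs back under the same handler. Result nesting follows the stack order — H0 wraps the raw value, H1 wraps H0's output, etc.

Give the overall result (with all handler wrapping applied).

Answer: ((4, 9), ())

Step-by-step:
ask @ H0 ⇒ 9
put(9) @ H1 ⇒ s:=9
H0 returns 4
H1 returns (4, 9)
H2 returns ((4, 9), ())
= ((4, 9), ())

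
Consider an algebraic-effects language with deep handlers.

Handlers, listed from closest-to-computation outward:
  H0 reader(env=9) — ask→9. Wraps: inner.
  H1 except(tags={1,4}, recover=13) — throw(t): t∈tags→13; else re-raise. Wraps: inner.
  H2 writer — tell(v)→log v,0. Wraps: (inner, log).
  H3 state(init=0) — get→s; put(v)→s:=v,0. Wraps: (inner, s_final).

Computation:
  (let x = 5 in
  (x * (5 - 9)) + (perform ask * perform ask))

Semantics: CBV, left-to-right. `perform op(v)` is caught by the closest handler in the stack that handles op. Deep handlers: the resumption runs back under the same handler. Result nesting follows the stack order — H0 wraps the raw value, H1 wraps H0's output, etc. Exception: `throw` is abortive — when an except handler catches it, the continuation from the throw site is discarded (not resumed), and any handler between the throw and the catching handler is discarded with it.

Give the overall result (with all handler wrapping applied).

Answer: ((61, ()), 0)

Working:
ask @ H0 ⇒ 9
ask @ H0 ⇒ 9
H0 returns 61
H1 returns 61
H2 returns (61, ())
H3 returns ((61, ()), 0)
= ((61, ()), 0)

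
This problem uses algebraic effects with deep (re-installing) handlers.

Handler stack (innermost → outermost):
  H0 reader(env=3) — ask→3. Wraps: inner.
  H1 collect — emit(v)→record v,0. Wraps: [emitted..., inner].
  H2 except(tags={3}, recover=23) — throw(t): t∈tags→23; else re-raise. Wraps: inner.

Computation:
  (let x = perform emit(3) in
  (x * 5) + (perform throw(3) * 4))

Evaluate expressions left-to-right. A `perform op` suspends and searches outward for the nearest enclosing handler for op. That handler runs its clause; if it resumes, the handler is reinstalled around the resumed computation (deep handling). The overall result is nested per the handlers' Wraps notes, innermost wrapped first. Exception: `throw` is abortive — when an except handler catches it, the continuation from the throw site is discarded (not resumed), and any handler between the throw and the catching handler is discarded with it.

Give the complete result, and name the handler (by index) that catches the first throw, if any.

Answer: 23 ; first throw caught by: H2

Evaluation trace:
emit(3) @ H1 ⇒ out+=3
throw(3) @ H2 caught ⇒ 23
= 23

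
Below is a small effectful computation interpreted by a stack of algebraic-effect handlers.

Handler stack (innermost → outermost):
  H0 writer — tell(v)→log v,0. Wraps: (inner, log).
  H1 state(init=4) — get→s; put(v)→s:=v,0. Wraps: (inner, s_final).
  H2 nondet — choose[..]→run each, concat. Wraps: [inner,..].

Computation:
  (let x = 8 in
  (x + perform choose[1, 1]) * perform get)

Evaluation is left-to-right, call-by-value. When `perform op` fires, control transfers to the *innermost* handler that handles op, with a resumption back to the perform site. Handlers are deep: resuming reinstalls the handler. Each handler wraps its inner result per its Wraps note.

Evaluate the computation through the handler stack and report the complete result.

Answer: [((36, ()), 4), ((36, ()), 4)]

Working:
choose[1, 1] @ H2
  branch[0] choose=1:
    get @ H1 ⇒ 4
    H0 returns (36, ())
    H1 returns ((36, ()), 4)
    H2 returns [((36, ()), 4)]
  branch[1] choose=1:
    get @ H1 ⇒ 4
    H0 returns (36, ())
    H1 returns ((36, ()), 4)
    H2 returns [((36, ()), 4)]
= [((36, ()), 4), ((36, ()), 4)]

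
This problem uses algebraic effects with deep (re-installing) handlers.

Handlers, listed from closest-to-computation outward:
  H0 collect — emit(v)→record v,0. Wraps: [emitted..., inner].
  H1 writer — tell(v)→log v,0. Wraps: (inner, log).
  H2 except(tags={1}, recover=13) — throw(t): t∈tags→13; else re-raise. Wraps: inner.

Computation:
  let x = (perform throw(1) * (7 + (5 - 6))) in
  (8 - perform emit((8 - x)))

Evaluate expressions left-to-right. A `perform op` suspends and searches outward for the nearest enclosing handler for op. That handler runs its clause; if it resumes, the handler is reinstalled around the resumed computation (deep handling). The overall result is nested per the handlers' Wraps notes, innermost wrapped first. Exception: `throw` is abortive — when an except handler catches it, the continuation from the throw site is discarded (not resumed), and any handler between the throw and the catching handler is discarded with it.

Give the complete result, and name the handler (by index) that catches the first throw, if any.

Answer: 13 ; first throw caught by: H2

Step-by-step:
throw(1) @ H2 caught ⇒ 13
= 13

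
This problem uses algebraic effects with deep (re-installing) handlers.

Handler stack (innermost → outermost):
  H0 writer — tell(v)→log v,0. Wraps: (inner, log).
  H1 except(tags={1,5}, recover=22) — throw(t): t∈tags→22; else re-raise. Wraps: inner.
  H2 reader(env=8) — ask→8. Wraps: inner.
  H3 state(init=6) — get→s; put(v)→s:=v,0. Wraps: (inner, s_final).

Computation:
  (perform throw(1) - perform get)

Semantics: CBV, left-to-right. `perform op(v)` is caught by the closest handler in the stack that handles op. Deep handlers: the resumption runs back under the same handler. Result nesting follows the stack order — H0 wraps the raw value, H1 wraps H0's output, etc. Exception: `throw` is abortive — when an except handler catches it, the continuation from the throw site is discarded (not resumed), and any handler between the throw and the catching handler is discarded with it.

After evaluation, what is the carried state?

Evaluation trace:
throw(1) @ H1 caught ⇒ 22
H2 returns 22
H3 returns (22, 6)
= (22, 6)

Answer: 6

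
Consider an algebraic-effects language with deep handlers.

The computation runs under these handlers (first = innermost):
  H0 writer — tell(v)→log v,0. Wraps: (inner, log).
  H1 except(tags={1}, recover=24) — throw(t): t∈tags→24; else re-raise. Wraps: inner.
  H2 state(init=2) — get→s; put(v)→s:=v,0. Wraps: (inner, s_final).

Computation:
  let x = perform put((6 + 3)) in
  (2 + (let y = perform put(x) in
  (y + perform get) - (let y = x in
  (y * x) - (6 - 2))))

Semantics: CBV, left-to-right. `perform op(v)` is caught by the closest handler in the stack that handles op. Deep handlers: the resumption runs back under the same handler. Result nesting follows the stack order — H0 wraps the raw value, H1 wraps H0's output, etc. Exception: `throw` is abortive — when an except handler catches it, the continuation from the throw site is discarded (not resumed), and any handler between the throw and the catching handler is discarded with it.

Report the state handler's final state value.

Answer: 0

Step-by-step:
put(9) @ H2 ⇒ s:=9
put(0) @ H2 ⇒ s:=0
get @ H2 ⇒ 0
H0 returns (6, ())
H1 returns (6, ())
H2 returns ((6, ()), 0)
= ((6, ()), 0)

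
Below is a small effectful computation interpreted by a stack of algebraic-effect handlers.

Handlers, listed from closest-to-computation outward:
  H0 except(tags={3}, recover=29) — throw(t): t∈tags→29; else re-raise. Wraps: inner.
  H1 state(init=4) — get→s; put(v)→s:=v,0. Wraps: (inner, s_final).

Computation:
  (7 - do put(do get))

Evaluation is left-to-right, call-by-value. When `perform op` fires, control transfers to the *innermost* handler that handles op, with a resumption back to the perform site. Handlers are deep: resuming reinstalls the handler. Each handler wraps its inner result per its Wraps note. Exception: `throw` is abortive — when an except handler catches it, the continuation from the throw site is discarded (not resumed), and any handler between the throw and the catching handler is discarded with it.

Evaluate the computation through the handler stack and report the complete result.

Answer: (7, 4)

Step-by-step:
get @ H1 ⇒ 4
put(4) @ H1 ⇒ s:=4
H0 returns 7
H1 returns (7, 4)
= (7, 4)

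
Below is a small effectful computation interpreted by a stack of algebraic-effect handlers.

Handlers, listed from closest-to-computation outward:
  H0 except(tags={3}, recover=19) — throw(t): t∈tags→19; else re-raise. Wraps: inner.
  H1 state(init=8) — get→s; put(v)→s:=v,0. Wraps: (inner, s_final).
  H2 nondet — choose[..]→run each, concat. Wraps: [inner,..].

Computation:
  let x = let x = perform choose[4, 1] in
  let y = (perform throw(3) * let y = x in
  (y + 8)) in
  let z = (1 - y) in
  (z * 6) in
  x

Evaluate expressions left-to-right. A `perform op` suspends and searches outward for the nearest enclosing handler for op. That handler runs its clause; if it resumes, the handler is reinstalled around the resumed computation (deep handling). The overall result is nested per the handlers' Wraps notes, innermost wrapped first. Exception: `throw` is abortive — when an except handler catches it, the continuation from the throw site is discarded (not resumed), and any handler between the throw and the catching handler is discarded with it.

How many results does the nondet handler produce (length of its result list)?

Working:
choose[4, 1] @ H2
  branch[0] choose=4:
    throw(3) @ H0 caught ⇒ 19
    H1 returns (19, 8)
    H2 returns [(19, 8)]
  branch[1] choose=1:
    throw(3) @ H0 caught ⇒ 19
    H1 returns (19, 8)
    H2 returns [(19, 8)]
= [(19, 8), (19, 8)]

Answer: 2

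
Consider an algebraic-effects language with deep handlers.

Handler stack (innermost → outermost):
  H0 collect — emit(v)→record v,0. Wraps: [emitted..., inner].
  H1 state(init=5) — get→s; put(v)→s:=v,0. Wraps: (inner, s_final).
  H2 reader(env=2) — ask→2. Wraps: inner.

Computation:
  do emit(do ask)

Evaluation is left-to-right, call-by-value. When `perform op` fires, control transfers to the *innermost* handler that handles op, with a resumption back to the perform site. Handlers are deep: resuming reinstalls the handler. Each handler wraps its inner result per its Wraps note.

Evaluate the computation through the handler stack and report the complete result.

Step-by-step:
ask @ H2 ⇒ 2
emit(2) @ H0 ⇒ out+=2
H0 returns [2, 0]
H1 returns ([2, 0], 5)
H2 returns ([2, 0], 5)
= ([2, 0], 5)

Answer: ([2, 0], 5)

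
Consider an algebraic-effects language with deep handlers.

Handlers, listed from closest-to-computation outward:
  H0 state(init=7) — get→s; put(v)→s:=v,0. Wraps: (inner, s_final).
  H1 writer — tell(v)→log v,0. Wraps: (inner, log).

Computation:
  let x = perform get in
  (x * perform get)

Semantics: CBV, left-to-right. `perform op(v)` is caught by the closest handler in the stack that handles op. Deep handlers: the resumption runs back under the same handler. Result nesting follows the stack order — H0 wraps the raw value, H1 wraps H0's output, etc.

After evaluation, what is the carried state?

Step-by-step:
get @ H0 ⇒ 7
get @ H0 ⇒ 7
H0 returns (49, 7)
H1 returns ((49, 7), ())
= ((49, 7), ())

Answer: 7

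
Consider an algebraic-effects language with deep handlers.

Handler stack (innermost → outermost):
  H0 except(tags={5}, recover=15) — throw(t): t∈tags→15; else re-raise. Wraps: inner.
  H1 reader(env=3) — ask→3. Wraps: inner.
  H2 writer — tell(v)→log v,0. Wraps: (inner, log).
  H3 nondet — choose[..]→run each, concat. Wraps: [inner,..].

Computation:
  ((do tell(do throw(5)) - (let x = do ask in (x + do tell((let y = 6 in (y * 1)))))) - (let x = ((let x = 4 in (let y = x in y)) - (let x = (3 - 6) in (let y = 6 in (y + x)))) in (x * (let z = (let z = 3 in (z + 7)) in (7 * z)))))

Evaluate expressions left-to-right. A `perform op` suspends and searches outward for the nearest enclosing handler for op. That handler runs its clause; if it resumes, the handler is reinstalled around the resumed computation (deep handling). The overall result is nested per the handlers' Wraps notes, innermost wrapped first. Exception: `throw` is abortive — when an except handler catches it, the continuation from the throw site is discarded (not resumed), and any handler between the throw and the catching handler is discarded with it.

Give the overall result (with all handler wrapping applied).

Answer: [(15, ())]

Step-by-step:
throw(5) @ H0 caught ⇒ 15
H1 returns 15
H2 returns (15, ())
H3 returns [(15, ())]
= [(15, ())]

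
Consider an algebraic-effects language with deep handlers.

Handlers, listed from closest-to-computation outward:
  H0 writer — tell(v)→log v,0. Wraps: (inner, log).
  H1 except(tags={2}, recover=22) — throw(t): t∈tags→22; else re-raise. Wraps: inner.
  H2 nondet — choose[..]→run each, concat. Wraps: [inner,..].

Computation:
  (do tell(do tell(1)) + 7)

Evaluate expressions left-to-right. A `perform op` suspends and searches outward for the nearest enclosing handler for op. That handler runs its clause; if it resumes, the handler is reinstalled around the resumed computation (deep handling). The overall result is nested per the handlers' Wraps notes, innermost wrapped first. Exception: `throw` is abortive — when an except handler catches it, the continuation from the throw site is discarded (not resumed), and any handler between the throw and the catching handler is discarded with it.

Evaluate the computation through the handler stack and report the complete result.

Step-by-step:
tell(1) @ H0 ⇒ log+=1
tell(0) @ H0 ⇒ log+=0
H0 returns (7, (1, 0))
H1 returns (7, (1, 0))
H2 returns [(7, (1, 0))]
= [(7, (1, 0))]

Answer: [(7, (1, 0))]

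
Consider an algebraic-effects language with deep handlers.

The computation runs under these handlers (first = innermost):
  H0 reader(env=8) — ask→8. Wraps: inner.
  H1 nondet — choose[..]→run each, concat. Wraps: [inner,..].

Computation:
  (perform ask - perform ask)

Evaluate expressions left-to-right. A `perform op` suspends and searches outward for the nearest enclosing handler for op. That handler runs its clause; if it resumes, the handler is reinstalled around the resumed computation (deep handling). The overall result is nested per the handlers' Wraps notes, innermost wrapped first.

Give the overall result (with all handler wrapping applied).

Working:
ask @ H0 ⇒ 8
ask @ H0 ⇒ 8
H0 returns 0
H1 returns [0]
= [0]

Answer: [0]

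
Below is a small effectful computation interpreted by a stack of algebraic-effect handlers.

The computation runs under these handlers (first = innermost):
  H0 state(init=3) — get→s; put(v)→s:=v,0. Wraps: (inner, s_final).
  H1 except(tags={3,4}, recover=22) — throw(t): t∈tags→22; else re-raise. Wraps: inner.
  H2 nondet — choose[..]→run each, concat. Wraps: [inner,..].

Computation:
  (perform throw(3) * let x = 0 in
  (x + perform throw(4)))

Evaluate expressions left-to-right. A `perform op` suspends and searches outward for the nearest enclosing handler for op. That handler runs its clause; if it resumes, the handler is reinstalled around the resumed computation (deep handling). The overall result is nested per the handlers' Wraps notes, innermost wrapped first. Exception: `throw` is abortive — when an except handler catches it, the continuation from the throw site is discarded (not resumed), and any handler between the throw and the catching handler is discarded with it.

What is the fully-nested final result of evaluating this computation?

Answer: [22]

Step-by-step:
throw(3) @ H1 caught ⇒ 22
H2 returns [22]
= [22]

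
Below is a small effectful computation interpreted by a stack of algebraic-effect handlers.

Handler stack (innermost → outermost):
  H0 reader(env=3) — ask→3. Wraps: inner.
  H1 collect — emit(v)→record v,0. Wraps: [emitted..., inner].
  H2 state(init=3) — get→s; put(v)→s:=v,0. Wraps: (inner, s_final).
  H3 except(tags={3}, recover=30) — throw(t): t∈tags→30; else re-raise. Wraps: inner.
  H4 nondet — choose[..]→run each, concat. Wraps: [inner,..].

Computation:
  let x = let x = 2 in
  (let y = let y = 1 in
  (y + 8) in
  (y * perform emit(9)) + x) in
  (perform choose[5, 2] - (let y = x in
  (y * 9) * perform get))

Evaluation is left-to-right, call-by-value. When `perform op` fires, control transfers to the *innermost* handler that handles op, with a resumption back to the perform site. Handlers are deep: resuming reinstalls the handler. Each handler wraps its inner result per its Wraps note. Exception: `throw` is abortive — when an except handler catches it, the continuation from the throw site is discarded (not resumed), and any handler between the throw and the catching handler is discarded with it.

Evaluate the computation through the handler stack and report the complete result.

Answer: [([9, -49], 3), ([9, -52], 3)]

Step-by-step:
emit(9) @ H1 ⇒ out+=9
choose[5, 2] @ H4
  branch[0] choose=5:
    get @ H2 ⇒ 3
    H0 returns -49
    H1 returns [9, -49]
    H2 returns ([9, -49], 3)
    H3 returns ([9, -49], 3)
    H4 returns [([9, -49], 3)]
  branch[1] choose=2:
    get @ H2 ⇒ 3
    H0 returns -52
    H1 returns [9, -52]
    H2 returns ([9, -52], 3)
    H3 returns ([9, -52], 3)
    H4 returns [([9, -52], 3)]
= [([9, -49], 3), ([9, -52], 3)]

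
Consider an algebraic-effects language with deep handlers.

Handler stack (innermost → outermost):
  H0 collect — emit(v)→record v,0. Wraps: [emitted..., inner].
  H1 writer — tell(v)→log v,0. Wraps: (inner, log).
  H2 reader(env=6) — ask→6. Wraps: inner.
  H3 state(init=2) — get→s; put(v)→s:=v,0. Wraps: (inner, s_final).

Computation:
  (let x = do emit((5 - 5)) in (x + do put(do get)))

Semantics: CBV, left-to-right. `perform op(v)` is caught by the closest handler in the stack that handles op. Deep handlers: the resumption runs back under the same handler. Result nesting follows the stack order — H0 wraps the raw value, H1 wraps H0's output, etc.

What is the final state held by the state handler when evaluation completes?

Answer: 2

Evaluation trace:
emit(0) @ H0 ⇒ out+=0
get @ H3 ⇒ 2
put(2) @ H3 ⇒ s:=2
H0 returns [0, 0]
H1 returns ([0, 0], ())
H2 returns ([0, 0], ())
H3 returns (([0, 0], ()), 2)
= (([0, 0], ()), 2)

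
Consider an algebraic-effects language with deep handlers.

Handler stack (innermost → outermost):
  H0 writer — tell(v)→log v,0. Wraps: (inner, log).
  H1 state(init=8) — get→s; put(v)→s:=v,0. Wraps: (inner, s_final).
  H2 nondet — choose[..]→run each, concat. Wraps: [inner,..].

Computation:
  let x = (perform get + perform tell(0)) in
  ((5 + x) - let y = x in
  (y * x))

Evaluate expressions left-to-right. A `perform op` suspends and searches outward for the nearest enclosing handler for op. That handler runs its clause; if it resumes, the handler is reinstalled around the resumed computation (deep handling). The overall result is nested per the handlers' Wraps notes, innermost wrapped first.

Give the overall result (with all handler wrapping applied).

Evaluation trace:
get @ H1 ⇒ 8
tell(0) @ H0 ⇒ log+=0
H0 returns (-51, (0))
H1 returns ((-51, (0)), 8)
H2 returns [((-51, (0)), 8)]
= [((-51, (0)), 8)]

Answer: [((-51, (0)), 8)]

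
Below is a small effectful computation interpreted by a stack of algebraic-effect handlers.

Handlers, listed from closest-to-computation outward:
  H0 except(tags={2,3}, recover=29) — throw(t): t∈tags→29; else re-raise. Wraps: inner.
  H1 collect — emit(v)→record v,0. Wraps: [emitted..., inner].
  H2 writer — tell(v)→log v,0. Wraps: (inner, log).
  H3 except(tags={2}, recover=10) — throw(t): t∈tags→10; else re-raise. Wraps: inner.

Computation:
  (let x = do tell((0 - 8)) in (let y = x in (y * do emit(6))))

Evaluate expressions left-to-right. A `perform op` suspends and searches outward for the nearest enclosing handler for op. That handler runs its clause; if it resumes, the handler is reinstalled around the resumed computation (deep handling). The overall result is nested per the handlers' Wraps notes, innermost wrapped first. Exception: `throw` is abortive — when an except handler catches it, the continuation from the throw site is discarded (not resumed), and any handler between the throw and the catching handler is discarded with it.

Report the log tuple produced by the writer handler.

Step-by-step:
tell(-8) @ H2 ⇒ log+=-8
emit(6) @ H1 ⇒ out+=6
H0 returns 0
H1 returns [6, 0]
H2 returns ([6, 0], (-8))
H3 returns ([6, 0], (-8))
= ([6, 0], (-8))

Answer: (-8)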